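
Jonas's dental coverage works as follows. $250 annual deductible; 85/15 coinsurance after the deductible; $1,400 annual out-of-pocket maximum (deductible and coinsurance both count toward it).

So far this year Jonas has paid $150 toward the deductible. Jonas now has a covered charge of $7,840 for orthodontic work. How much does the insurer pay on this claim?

$150 of the $250 deductible is already met, leaving $100.
After the $100 deductible portion, $7,840 − $100 = $7,740 is subject to coinsurance.
Coinsurance: $7,740 × 15% = $1,161.
So the patient owes $100 + $1,161 = $1,261 before any cap.
Adding $1,261 to the $150 already spent would give $1,411, which exceeds the $1,400 cap; the patient pays just $1,400 − $150 = $1,250.
The plan picks up $7,840 − $1,250 = $6,590.

$6,590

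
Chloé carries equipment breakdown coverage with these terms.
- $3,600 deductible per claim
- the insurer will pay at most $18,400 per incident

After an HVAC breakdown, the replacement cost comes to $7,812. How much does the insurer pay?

After the deductible, $7,812 − $3,600 = $4,212 remains.
$4,212 ≤ $18,400, so the limit doesn't bind; insurer pays $4,212.

$4,212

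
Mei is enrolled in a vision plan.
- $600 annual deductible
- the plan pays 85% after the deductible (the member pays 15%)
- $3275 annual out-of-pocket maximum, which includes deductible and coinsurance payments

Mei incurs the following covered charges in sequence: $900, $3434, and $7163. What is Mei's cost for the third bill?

#1 ($900): $600 to deductible, leaving $300; coinsurance $300 × 15% = $45. Member pays $645; OOP now $645.
#2 ($3434): deductible met; 15% of $3434 = $515.10. Member owes $515.10 (running OOP $1160.10).
#3 ($7163): 15% coinsurance on $7163 = $1074.45. Cost to member: $1074.45. OOP to date $2234.55.

$1074.45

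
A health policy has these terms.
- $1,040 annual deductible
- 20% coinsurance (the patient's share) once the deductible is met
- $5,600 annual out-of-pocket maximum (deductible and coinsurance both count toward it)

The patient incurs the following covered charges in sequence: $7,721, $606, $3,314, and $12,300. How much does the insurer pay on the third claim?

$2,651.20

Claim 1 ($7,721): $1,040 finishes the deductible; $6,681 goes to coinsurance; patient's 20% is $1,336.20. Patient pays $2,376.20; OOP now $2,376.20. Insurer: $7,721 − $2,376.20 = $5,344.80.
Claim 2 ($606): deductible met; 20% of $606 = $121.20. Patient owes $121.20 (running OOP $2,497.40). Plan pays $606 − $121.20 = $484.80.
Claim 3 ($3,314): deductible met; 20% of $3,314 = $662.80. Patient owes $662.80 (running OOP $3,160.20). Insurer: $3,314 − $662.80 = $2,651.20.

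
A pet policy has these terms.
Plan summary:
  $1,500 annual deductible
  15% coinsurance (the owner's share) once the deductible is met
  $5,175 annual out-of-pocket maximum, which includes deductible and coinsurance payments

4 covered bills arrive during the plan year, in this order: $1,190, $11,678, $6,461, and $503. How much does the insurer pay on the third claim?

#1 ($1,190): entire amount goes to the deductible. Owner owes $1,190 (running OOP $1,190). Plan pays $1,190 − $1,190 = $0.
#2 ($11,678): $310 finishes the deductible; $11,368 goes to coinsurance; 15% of $11,368 = $1,705.20. Cost to owner: $2,015.20. OOP to date $3,205.20. Plan pays $11,678 − $2,015.20 = $9,662.80.
#3 ($6,461): deductible met; 15% of $6,461 = $969.15. Owner pays $969.15; OOP now $4,174.35. Insurer: $6,461 − $969.15 = $5,491.85.

$5,491.85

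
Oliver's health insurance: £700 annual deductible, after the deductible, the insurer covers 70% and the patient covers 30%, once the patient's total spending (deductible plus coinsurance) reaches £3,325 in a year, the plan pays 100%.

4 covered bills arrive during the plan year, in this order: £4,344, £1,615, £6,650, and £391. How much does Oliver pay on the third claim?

Claim 1 (£4,344): deductible takes £700, £3,644 remains; coinsurance £3,644 × 30% = £1,093.20. Patient pays £1,793.20; OOP now £1,793.20.
Claim 2 (£1,615): deductible already satisfied, so patient's share is 30% × £1,615 = £484.50. Patient pays £484.50; OOP now £2,277.70.
Claim 3 (£6,650): 30% coinsurance on £6,650 = £1,995. That would push OOP to £4,272.70, over the £3,325 cap, so patient pays £3,325 − £2,277.70 = £1,047.30.

£1,047.30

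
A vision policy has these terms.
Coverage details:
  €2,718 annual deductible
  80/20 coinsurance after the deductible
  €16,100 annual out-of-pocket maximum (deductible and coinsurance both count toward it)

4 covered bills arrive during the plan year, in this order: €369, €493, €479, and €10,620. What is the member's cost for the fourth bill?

Claim 1 (€369): all of it applies to the deductible. Cost to member: €369. OOP to date €369.
Claim 2 (€493): all of it applies to the deductible. Member owes €493 (running OOP €862).
Claim 3 (€479): entire amount goes to the deductible. Member owes €479 (running OOP €1,341).
Claim 4 (€10,620): €1,377 to deductible, leaving €9,243; member's 20% is €1,848.60. Cost to member: €3,225.60. OOP to date €4,566.60.

€3,225.60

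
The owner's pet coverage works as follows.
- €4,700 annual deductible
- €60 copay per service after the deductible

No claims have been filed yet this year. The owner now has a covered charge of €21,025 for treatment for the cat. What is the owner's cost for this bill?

The full €4,700 deductible is still open; €4,700 of this bill applies to it.
That leaves €21,025 − €4,700 = €16,325 for the copay.
Copay on this service: €60.
Owner responsibility: €4,700 + €60 = €4,760.

€4,760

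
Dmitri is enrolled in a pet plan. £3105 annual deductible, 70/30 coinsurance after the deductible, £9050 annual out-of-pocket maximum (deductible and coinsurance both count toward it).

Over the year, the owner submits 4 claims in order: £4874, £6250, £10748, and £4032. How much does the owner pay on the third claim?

£3224.40

Bill 1, £4874: £3105 finishes the deductible; £1769 goes to coinsurance; owner's 30% is £530.70. Owner owes £3635.70 (running OOP £3635.70).
Bill 2, £6250: deductible met; 30% of £6250 = £1875. Owner owes £1875 (running OOP £5510.70).
Bill 3, £10748: 30% coinsurance on £10748 = £3224.40. Owner pays £3224.40; OOP now £8735.10.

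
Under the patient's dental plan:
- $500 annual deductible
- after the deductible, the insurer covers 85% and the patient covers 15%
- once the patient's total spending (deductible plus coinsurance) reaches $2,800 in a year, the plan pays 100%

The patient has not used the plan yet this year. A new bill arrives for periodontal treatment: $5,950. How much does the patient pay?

$1,317.50

Deductible not yet touched, so the first $500 of the bill goes to the deductible.
That leaves $5,950 − $500 = $5,450 for coinsurance.
Coinsurance: $5,450 × 15% = $817.50.
Patient responsibility before any cap: $500 + $817.50 = $1,317.50.
Cumulative spending $0 + $1,317.50 = $1,317.50 stays under the $2,800 maximum.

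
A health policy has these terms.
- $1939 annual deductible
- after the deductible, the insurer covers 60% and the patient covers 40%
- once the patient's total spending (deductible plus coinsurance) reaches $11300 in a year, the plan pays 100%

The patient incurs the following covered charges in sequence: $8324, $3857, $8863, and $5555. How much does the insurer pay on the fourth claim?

$3836

Bill 1, $8324: $1939 to deductible, leaving $6385; coinsurance $6385 × 40% = $2554. Patient pays $4493; OOP now $4493. Insurer: $8324 − $4493 = $3831.
Bill 2, $3857: 40% coinsurance on $3857 = $1542.80. Patient pays $1542.80; OOP now $6035.80. Plan pays $3857 − $1542.80 = $2314.20.
Bill 3, $8863: 40% coinsurance on $8863 = $3545.20. Patient owes $3545.20 (running OOP $9581). Plan pays $8863 − $3545.20 = $5317.80.
Bill 4, $5555: deductible already satisfied, so patient's share is 40% × $5555 = $2222. OOP would hit $11803 > $11300, so the cap limits the patient to $11300 − $9581 = $1719. Plan pays $5555 − $1719 = $3836.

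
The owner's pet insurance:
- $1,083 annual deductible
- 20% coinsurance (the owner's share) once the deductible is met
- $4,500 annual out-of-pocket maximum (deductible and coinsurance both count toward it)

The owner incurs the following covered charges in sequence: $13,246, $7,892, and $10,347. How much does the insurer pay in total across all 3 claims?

$26,985

#1 ($13,246): $1,083 to deductible, leaving $12,163; coinsurance $12,163 × 20% = $2,432.60. Owner pays $3,515.60; OOP now $3,515.60. Insurer: $13,246 − $3,515.60 = $9,730.40.
#2 ($7,892): deductible already satisfied, so owner's share is 20% × $7,892 = $1,578.40. Adding that to $3,515.60 gives $5,094, past the $4,500 cap; owner pays only $4,500 − $3,515.60 = $984.40. Plan pays $7,892 − $984.40 = $6,907.60.
#3 ($10,347): deductible met; 20% of $10,347 = $2,069.40. That would push OOP to $6,569.40, over the $4,500 cap, so owner pays $4,500 − $4,500 = $0. Insurer: $10,347 − $0 = $10,347.
Insurer total: $9,730.40 + $6,907.60 + $10,347 = $26,985.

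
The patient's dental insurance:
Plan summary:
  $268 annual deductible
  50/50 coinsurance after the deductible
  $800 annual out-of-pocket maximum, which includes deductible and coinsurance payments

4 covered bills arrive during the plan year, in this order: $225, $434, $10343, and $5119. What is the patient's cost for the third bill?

$336.50

#1 ($225): entire amount goes to the deductible. Patient pays $225; OOP now $225.
#2 ($434): deductible takes $43, $391 remains; patient's 50% is $195.50. Cost to patient: $238.50. OOP to date $463.50.
#3 ($10343): deductible met; 50% of $10343 = $5171.50. That would push OOP to $5635, over the $800 cap, so patient pays $800 − $463.50 = $336.50.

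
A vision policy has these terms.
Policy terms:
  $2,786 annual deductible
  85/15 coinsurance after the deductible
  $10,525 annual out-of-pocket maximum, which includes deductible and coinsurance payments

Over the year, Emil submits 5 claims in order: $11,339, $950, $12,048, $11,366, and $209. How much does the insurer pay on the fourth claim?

Claim 1 ($11,339): $2,786 to deductible, leaving $8,553; coinsurance $8,553 × 15% = $1,282.95. Cost to member: $4,068.95. OOP to date $4,068.95. Insurer: $11,339 − $4,068.95 = $7,270.05.
Claim 2 ($950): 15% coinsurance on $950 = $142.50. Member owes $142.50 (running OOP $4,211.45). Insurer: $950 − $142.50 = $807.50.
Claim 3 ($12,048): 15% coinsurance on $12,048 = $1,807.20. Member pays $1,807.20; OOP now $6,018.65. Insurer: $12,048 − $1,807.20 = $10,240.80.
Claim 4 ($11,366): deductible met; 15% of $11,366 = $1,704.90. Member pays $1,704.90; OOP now $7,723.55. Insurer: $11,366 − $1,704.90 = $9,661.10.

$9,661.10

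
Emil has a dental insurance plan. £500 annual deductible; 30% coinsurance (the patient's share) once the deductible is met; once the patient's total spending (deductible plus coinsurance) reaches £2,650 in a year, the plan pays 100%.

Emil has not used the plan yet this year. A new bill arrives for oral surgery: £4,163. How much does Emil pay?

£1,598.90

The full £500 deductible is still open; £500 of this bill applies to it.
That leaves £4,163 − £500 = £3,663 for coinsurance.
30% of £3,663 = £1,098.90 falls to the patient.
Patient responsibility before any cap: £500 + £1,098.90 = £1,598.90.
Total out-of-pocket so far would be £0 + £1,598.90 = £1,598.90, below the £2,650 cap — no reduction.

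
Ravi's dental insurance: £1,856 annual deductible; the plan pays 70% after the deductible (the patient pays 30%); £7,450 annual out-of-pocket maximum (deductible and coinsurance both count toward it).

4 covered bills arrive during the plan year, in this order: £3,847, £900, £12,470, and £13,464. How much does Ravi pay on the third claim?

#1 (£3,847): £1,856 to deductible, leaving £1,991; patient's 30% is £597.30. Cost to patient: £2,453.30. OOP to date £2,453.30.
#2 (£900): deductible met; 30% of £900 = £270. Cost to patient: £270. OOP to date £2,723.30.
#3 (£12,470): 30% coinsurance on £12,470 = £3,741. Cost to patient: £3,741. OOP to date £6,464.30.

£3,741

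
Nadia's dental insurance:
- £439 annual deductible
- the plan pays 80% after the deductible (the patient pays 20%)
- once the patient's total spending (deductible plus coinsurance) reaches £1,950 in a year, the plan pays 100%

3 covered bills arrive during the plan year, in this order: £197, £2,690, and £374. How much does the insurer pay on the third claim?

Claim 1 (£197): entire amount goes to the deductible. Cost to patient: £197. OOP to date £197. Insurer: £197 − £197 = £0.
Claim 2 (£2,690): £242 finishes the deductible; £2,448 goes to coinsurance; patient's 20% is £489.60. Cost to patient: £731.60. OOP to date £928.60. Plan pays £2,690 − £731.60 = £1,958.40.
Claim 3 (£374): deductible met; 20% of £374 = £74.80. Patient owes £74.80 (running OOP £1,003.40). Plan pays £374 − £74.80 = £299.20.

£299.20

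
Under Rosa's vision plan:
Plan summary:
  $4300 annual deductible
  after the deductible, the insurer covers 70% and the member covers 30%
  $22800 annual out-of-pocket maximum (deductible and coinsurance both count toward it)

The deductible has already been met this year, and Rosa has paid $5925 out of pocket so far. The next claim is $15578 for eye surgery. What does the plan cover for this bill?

The deductible is already satisfied, so the full bill goes to coinsurance.
Member's 30% share of $15578 is $4673.40.
Total out-of-pocket so far would be $5925 + $4673.40 = $10598.40, below the $22800 cap — no reduction.
Insurer pays the balance: $15578 − $4673.40 = $10904.60.

$10904.60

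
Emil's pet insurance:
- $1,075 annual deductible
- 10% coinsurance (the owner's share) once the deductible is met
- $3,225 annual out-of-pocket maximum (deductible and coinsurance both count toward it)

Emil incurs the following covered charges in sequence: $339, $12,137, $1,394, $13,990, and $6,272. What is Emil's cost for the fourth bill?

$870.50

#1 ($339): fully absorbed by the deductible. Owner owes $339 (running OOP $339).
#2 ($12,137): $736 to deductible, leaving $11,401; owner's 10% is $1,140.10. Cost to owner: $1,876.10. OOP to date $2,215.10.
#3 ($1,394): deductible already satisfied, so owner's share is 10% × $1,394 = $139.40. Owner owes $139.40 (running OOP $2,354.50).
#4 ($13,990): 10% coinsurance on $13,990 = $1,399. OOP would hit $3,753.50 > $3,225, so the cap limits the owner to $3,225 − $2,354.50 = $870.50.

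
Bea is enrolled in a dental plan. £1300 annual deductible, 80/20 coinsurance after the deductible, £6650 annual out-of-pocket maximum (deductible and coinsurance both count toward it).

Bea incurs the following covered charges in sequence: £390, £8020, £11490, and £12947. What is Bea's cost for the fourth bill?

£1630

Claim 1 — £390: entire amount goes to the deductible. Patient owes £390 (running OOP £390).
Claim 2 — £8020: £910 finishes the deductible; £7110 goes to coinsurance; patient's 20% is £1422. Patient owes £2332 (running OOP £2722).
Claim 3 — £11490: deductible met; 20% of £11490 = £2298. Patient pays £2298; OOP now £5020.
Claim 4 — £12947: deductible met; 20% of £12947 = £2589.40. OOP would hit £7609.40 > £6650, so the cap limits the patient to £6650 − £5020 = £1630.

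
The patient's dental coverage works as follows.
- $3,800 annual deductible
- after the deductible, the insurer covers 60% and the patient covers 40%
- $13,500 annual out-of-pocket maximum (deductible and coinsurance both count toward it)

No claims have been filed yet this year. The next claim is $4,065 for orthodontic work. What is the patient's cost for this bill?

$3,906

Nothing has been paid toward the $3,800 deductible, so the first $3,800 of this charge is applied there.
After the $3,800 deductible portion, $4,065 − $3,800 = $265 is subject to coinsurance.
Patient's 40% share of $265 is $106.
So the patient owes $3,800 + $106 = $3,906 before any cap.
Total out-of-pocket so far would be $0 + $3,906 = $3,906, below the $13,500 cap — no reduction.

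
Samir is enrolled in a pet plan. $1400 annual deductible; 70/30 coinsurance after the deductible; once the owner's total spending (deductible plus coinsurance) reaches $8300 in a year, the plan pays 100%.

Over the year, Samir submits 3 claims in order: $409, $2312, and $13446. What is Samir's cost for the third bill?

#1 ($409): entire amount goes to the deductible. Owner pays $409; OOP now $409.
#2 ($2312): $991 to deductible, leaving $1321; coinsurance $1321 × 30% = $396.30. Cost to owner: $1387.30. OOP to date $1796.30.
#3 ($13446): 30% coinsurance on $13446 = $4033.80. Cost to owner: $4033.80. OOP to date $5830.10.

$4033.80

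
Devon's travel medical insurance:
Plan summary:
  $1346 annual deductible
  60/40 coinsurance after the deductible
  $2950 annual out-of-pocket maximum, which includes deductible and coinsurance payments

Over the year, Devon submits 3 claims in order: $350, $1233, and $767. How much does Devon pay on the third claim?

$306.80

Bill 1, $350: all of it applies to the deductible. Traveler owes $350 (running OOP $350).
Bill 2, $1233: $996 finishes the deductible; $237 goes to coinsurance; coinsurance $237 × 40% = $94.80. Traveler owes $1090.80 (running OOP $1440.80).
Bill 3, $767: 40% coinsurance on $767 = $306.80. Traveler owes $306.80 (running OOP $1747.60).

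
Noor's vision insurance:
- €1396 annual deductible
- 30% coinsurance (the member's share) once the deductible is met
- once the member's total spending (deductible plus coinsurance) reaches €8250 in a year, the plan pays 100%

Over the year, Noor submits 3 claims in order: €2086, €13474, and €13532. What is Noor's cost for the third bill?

€2604.80

Claim 1 (€2086): €1396 to deductible, leaving €690; member's 30% is €207. Member pays €1603; OOP now €1603.
Claim 2 (€13474): deductible met; 30% of €13474 = €4042.20. Member pays €4042.20; OOP now €5645.20.
Claim 3 (€13532): deductible already satisfied, so member's share is 30% × €13532 = €4059.60. Adding that to €5645.20 gives €9704.80, past the €8250 cap; member pays only €8250 − €5645.20 = €2604.80.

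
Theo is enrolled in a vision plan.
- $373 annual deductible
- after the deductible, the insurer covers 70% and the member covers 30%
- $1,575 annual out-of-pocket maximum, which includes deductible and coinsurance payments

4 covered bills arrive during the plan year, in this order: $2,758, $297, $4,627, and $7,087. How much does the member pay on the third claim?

$397.40

Claim 1 — $2,758: $373 to deductible, leaving $2,385; 30% of $2,385 = $715.50. Member pays $1,088.50; OOP now $1,088.50.
Claim 2 — $297: deductible met; 30% of $297 = $89.10. Member owes $89.10 (running OOP $1,177.60).
Claim 3 — $4,627: deductible met; 30% of $4,627 = $1,388.10. Adding that to $1,177.60 gives $2,565.70, past the $1,575 cap; member pays only $1,575 − $1,177.60 = $397.40.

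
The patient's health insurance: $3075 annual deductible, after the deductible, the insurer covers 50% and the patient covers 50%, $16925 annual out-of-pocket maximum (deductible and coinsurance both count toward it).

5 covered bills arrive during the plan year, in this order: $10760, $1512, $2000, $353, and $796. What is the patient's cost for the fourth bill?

$176.50

#1 ($10760): $3075 finishes the deductible; $7685 goes to coinsurance; 50% of $7685 = $3842.50. Patient owes $6917.50 (running OOP $6917.50).
#2 ($1512): deductible already satisfied, so patient's share is 50% × $1512 = $756. Cost to patient: $756. OOP to date $7673.50.
#3 ($2000): deductible already satisfied, so patient's share is 50% × $2000 = $1000. Patient owes $1000 (running OOP $8673.50).
#4 ($353): deductible met; 50% of $353 = $176.50. Cost to patient: $176.50. OOP to date $8850.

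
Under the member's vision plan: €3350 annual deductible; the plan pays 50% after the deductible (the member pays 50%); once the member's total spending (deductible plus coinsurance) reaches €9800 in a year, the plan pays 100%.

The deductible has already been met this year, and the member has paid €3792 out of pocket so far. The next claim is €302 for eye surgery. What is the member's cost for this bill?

€151

The deductible is already satisfied, so the full bill goes to coinsurance.
Coinsurance: €302 × 50% = €151.
Year-to-date out-of-pocket becomes €3792 + €151 = €3943, still under the €9800 maximum, so no cap applies.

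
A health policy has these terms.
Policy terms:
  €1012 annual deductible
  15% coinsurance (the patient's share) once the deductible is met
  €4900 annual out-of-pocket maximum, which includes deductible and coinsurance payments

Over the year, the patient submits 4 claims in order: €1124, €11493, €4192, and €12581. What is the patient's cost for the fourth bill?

€1518.45

Claim 1 (€1124): €1012 to deductible, leaving €112; patient's 15% is €16.80. Patient owes €1028.80 (running OOP €1028.80).
Claim 2 (€11493): deductible already satisfied, so patient's share is 15% × €11493 = €1723.95. Patient pays €1723.95; OOP now €2752.75.
Claim 3 (€4192): deductible met; 15% of €4192 = €628.80. Patient owes €628.80 (running OOP €3381.55).
Claim 4 (€12581): 15% coinsurance on €12581 = €1887.15. That would push OOP to €5268.70, over the €4900 cap, so patient pays €4900 − €3381.55 = €1518.45.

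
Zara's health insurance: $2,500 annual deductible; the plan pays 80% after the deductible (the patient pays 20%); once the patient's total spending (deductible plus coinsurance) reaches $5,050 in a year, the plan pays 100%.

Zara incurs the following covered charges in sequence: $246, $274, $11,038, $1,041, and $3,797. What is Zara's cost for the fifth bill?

$530.20

Bill 1, $246: all of it applies to the deductible. Cost to patient: $246. OOP to date $246.
Bill 2, $274: entire amount goes to the deductible. Cost to patient: $274. OOP to date $520.
Bill 3, $11,038: $1,980 finishes the deductible; $9,058 goes to coinsurance; patient's 20% is $1,811.60. Patient owes $3,791.60 (running OOP $4,311.60).
Bill 4, $1,041: deductible met; 20% of $1,041 = $208.20. Cost to patient: $208.20. OOP to date $4,519.80.
Bill 5, $3,797: deductible already satisfied, so patient's share is 20% × $3,797 = $759.40. That would push OOP to $5,279.20, over the $5,050 cap, so patient pays $5,050 − $4,519.80 = $530.20.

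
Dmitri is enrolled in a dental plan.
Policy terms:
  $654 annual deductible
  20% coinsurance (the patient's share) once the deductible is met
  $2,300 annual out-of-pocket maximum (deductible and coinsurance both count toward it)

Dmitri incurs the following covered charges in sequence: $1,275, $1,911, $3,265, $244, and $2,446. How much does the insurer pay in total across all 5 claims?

$6,841

Claim 1 ($1,275): deductible takes $654, $621 remains; 20% of $621 = $124.20. Patient pays $778.20; OOP now $778.20. Plan pays $1,275 − $778.20 = $496.80.
Claim 2 ($1,911): 20% coinsurance on $1,911 = $382.20. Patient pays $382.20; OOP now $1,160.40. Plan pays $1,911 − $382.20 = $1,528.80.
Claim 3 ($3,265): deductible met; 20% of $3,265 = $653. Cost to patient: $653. OOP to date $1,813.40. Plan pays $3,265 − $653 = $2,612.
Claim 4 ($244): 20% coinsurance on $244 = $48.80. Patient owes $48.80 (running OOP $1,862.20). Insurer: $244 − $48.80 = $195.20.
Claim 5 ($2,446): 20% coinsurance on $2,446 = $489.20. Adding that to $1,862.20 gives $2,351.40, past the $2,300 cap; patient pays only $2,300 − $1,862.20 = $437.80. Insurer: $2,446 − $437.80 = $2,008.20.
Insurer total: $496.80 + $1,528.80 + $2,612 + $195.20 + $2,008.20 = $6,841.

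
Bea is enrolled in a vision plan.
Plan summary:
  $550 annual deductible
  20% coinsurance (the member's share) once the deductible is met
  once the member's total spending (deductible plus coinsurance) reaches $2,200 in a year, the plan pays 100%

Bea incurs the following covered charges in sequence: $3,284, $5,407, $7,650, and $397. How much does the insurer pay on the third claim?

$7,628.20

Bill 1, $3,284: $550 to deductible, leaving $2,734; coinsurance $2,734 × 20% = $546.80. Member owes $1,096.80 (running OOP $1,096.80). Insurer: $3,284 − $1,096.80 = $2,187.20.
Bill 2, $5,407: deductible already satisfied, so member's share is 20% × $5,407 = $1,081.40. Cost to member: $1,081.40. OOP to date $2,178.20. Insurer: $5,407 − $1,081.40 = $4,325.60.
Bill 3, $7,650: 20% coinsurance on $7,650 = $1,530. Adding that to $2,178.20 gives $3,708.20, past the $2,200 cap; member pays only $2,200 − $2,178.20 = $21.80. Plan pays $7,650 − $21.80 = $7,628.20.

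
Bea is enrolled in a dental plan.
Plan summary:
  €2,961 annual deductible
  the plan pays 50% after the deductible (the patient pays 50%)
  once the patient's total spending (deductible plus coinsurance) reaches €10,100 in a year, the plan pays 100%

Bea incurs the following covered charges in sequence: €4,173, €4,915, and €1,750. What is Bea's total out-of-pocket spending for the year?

#1 (€4,173): deductible takes €2,961, €1,212 remains; 50% of €1,212 = €606. Cost to patient: €3,567. OOP to date €3,567.
#2 (€4,915): deductible already satisfied, so patient's share is 50% × €4,915 = €2,457.50. Cost to patient: €2,457.50. OOP to date €6,024.50.
#3 (€1,750): deductible met; 50% of €1,750 = €875. Patient pays €875; OOP now €6,899.50.
Summing the patient's payments: €3,567 + €2,457.50 + €875 = €6,899.50.

€6,899.50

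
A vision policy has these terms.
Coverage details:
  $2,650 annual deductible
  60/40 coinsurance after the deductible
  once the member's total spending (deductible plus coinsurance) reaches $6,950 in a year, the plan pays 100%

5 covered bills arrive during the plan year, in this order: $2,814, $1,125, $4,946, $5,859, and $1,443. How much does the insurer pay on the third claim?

#1 ($2,814): deductible takes $2,650, $164 remains; member's 40% is $65.60. Member pays $2,715.60; OOP now $2,715.60. Insurer: $2,814 − $2,715.60 = $98.40.
#2 ($1,125): 40% coinsurance on $1,125 = $450. Member pays $450; OOP now $3,165.60. Insurer: $1,125 − $450 = $675.
#3 ($4,946): 40% coinsurance on $4,946 = $1,978.40. Cost to member: $1,978.40. OOP to date $5,144. Insurer: $4,946 − $1,978.40 = $2,967.60.

$2,967.60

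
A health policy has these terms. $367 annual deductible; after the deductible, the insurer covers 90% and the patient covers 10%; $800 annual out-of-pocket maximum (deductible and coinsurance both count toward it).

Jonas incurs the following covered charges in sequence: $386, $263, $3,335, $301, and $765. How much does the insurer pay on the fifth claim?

$723.80

#1 ($386): deductible takes $367, $19 remains; coinsurance $19 × 10% = $1.90. Patient owes $368.90 (running OOP $368.90). Insurer: $386 − $368.90 = $17.10.
#2 ($263): deductible already satisfied, so patient's share is 10% × $263 = $26.30. Cost to patient: $26.30. OOP to date $395.20. Plan pays $263 − $26.30 = $236.70.
#3 ($3,335): 10% coinsurance on $3,335 = $333.50. Patient pays $333.50; OOP now $728.70. Insurer: $3,335 − $333.50 = $3,001.50.
#4 ($301): deductible met; 10% of $301 = $30.10. Patient pays $30.10; OOP now $758.80. Plan pays $301 − $30.10 = $270.90.
#5 ($765): deductible already satisfied, so patient's share is 10% × $765 = $76.50. Adding that to $758.80 gives $835.30, past the $800 cap; patient pays only $800 − $758.80 = $41.20. Plan pays $765 − $41.20 = $723.80.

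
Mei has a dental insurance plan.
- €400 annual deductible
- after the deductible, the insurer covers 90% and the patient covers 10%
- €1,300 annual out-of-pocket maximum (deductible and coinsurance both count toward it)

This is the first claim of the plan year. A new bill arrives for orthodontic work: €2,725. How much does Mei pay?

The full €400 deductible is still open; €400 of this bill applies to it.
After the €400 deductible portion, €2,725 − €400 = €2,325 is subject to coinsurance.
10% of €2,325 = €232.50 falls to the patient.
That puts the patient's cost at €400 + €232.50 = €632.50 before any cap.
Cumulative spending €0 + €632.50 = €632.50 stays under the €1,300 maximum.

€632.50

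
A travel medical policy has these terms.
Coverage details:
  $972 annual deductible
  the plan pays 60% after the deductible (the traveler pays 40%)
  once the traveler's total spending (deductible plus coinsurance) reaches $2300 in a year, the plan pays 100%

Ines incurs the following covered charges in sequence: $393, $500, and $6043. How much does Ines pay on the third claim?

Claim 1 ($393): fully absorbed by the deductible. Traveler pays $393; OOP now $393.
Claim 2 ($500): fully absorbed by the deductible. Traveler pays $500; OOP now $893.
Claim 3 ($6043): deductible takes $79, $5964 remains; traveler's 40% is $2385.60. Deductible plus coinsurance: $79 + $2385.60 = $2464.60. OOP would hit $3357.60 > $2300, so the cap limits the traveler to $2300 − $893 = $1407.

$1407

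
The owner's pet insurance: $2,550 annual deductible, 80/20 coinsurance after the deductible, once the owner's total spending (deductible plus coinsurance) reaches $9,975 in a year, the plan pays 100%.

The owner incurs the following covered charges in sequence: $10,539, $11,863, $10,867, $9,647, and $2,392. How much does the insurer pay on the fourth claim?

$8,365.80

Claim 1 ($10,539): $2,550 finishes the deductible; $7,989 goes to coinsurance; 20% of $7,989 = $1,597.80. Owner pays $4,147.80; OOP now $4,147.80. Plan pays $10,539 − $4,147.80 = $6,391.20.
Claim 2 ($11,863): deductible already satisfied, so owner's share is 20% × $11,863 = $2,372.60. Owner owes $2,372.60 (running OOP $6,520.40). Plan pays $11,863 − $2,372.60 = $9,490.40.
Claim 3 ($10,867): deductible met; 20% of $10,867 = $2,173.40. Cost to owner: $2,173.40. OOP to date $8,693.80. Plan pays $10,867 − $2,173.40 = $8,693.60.
Claim 4 ($9,647): 20% coinsurance on $9,647 = $1,929.40. Adding that to $8,693.80 gives $10,623.20, past the $9,975 cap; owner pays only $9,975 − $8,693.80 = $1,281.20. Plan pays $9,647 − $1,281.20 = $8,365.80.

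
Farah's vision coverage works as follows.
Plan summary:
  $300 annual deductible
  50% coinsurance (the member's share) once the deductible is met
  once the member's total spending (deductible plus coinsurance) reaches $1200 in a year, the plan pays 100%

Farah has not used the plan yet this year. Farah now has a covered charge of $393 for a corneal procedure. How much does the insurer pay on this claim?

$46.50

Deductible not yet touched, so the first $300 of the bill goes to the deductible.
The remaining $93 (= $393 − $300) moves to coinsurance.
50% of $93 = $46.50 falls to the member.
Member responsibility before any cap: $300 + $46.50 = $346.50.
Cumulative spending $0 + $346.50 = $346.50 stays under the $1200 maximum.
The insurer covers the remainder: $393 − $346.50 = $46.50.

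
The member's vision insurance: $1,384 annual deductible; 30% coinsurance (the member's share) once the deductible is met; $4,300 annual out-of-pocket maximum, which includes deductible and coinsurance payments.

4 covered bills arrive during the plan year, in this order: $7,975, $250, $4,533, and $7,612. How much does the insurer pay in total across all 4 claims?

Claim 1 ($7,975): $1,384 finishes the deductible; $6,591 goes to coinsurance; member's 30% is $1,977.30. Member pays $3,361.30; OOP now $3,361.30. Insurer: $7,975 − $3,361.30 = $4,613.70.
Claim 2 ($250): deductible met; 30% of $250 = $75. Cost to member: $75. OOP to date $3,436.30. Plan pays $250 − $75 = $175.
Claim 3 ($4,533): deductible met; 30% of $4,533 = $1,359.90. Adding that to $3,436.30 gives $4,796.20, past the $4,300 cap; member pays only $4,300 − $3,436.30 = $863.70. Plan pays $4,533 − $863.70 = $3,669.30.
Claim 4 ($7,612): 30% coinsurance on $7,612 = $2,283.60. That would push OOP to $6,583.60, over the $4,300 cap, so member pays $4,300 − $4,300 = $0. Insurer: $7,612 − $0 = $7,612.
Insurer total: $4,613.70 + $175 + $3,669.30 + $7,612 = $16,070.

$16,070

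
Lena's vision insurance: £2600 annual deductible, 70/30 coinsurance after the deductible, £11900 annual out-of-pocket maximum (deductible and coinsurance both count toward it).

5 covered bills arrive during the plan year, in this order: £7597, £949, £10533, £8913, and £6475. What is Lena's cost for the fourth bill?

£2673.90

Claim 1 (£7597): £2600 finishes the deductible; £4997 goes to coinsurance; 30% of £4997 = £1499.10. Cost to member: £4099.10. OOP to date £4099.10.
Claim 2 (£949): deductible met; 30% of £949 = £284.70. Cost to member: £284.70. OOP to date £4383.80.
Claim 3 (£10533): deductible met; 30% of £10533 = £3159.90. Member pays £3159.90; OOP now £7543.70.
Claim 4 (£8913): 30% coinsurance on £8913 = £2673.90. Member owes £2673.90 (running OOP £10217.60).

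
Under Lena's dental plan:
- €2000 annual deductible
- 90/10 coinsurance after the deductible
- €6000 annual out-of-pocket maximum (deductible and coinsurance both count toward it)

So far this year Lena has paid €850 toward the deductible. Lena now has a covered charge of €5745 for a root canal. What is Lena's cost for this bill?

€1609.50

Remaining deductible: €2000 − €850 = €1150.
That leaves €5745 − €1150 = €4595 for coinsurance.
10% of €4595 = €459.50 falls to the patient.
So the patient owes €1150 + €459.50 = €1609.50 before any cap.
Year-to-date out-of-pocket becomes €850 + €1609.50 = €2459.50, still under the €6000 maximum, so no cap applies.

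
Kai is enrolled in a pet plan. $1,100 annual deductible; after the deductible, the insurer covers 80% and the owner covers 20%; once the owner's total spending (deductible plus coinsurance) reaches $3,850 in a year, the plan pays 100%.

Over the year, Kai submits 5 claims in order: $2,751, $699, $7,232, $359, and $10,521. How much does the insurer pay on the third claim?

#1 ($2,751): deductible takes $1,100, $1,651 remains; owner's 20% is $330.20. Cost to owner: $1,430.20. OOP to date $1,430.20. Plan pays $2,751 − $1,430.20 = $1,320.80.
#2 ($699): 20% coinsurance on $699 = $139.80. Cost to owner: $139.80. OOP to date $1,570. Insurer: $699 − $139.80 = $559.20.
#3 ($7,232): deductible met; 20% of $7,232 = $1,446.40. Owner owes $1,446.40 (running OOP $3,016.40). Plan pays $7,232 − $1,446.40 = $5,785.60.

$5,785.60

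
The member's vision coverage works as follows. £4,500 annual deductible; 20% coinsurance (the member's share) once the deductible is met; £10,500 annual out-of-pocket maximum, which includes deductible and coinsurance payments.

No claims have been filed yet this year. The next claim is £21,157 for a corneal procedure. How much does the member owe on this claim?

£7,831.40

The full £4,500 deductible is still open; £4,500 of this bill applies to it.
After the £4,500 deductible portion, £21,157 − £4,500 = £16,657 is subject to coinsurance.
Coinsurance: £16,657 × 20% = £3,331.40.
That puts the member's cost at £4,500 + £3,331.40 = £7,831.40 before any cap.
Cumulative spending £0 + £7,831.40 = £7,831.40 stays under the £10,500 maximum.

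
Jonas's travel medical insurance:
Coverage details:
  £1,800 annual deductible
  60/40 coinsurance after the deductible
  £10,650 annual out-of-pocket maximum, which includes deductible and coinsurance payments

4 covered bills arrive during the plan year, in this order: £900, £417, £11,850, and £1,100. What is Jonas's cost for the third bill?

£5,029.80

Bill 1, £900: all of it applies to the deductible. Traveler owes £900 (running OOP £900).
Bill 2, £417: fully absorbed by the deductible. Cost to traveler: £417. OOP to date £1,317.
Bill 3, £11,850: £483 finishes the deductible; £11,367 goes to coinsurance; coinsurance £11,367 × 40% = £4,546.80. Cost to traveler: £5,029.80. OOP to date £6,346.80.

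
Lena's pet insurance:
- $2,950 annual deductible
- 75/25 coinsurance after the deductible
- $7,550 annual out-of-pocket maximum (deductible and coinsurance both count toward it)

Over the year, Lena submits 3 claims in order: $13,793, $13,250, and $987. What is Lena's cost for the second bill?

$1,889.25

Claim 1 — $13,793: deductible takes $2,950, $10,843 remains; 25% of $10,843 = $2,710.75. Cost to owner: $5,660.75. OOP to date $5,660.75.
Claim 2 — $13,250: deductible met; 25% of $13,250 = $3,312.50. That would push OOP to $8,973.25, over the $7,550 cap, so owner pays $7,550 − $5,660.75 = $1,889.25.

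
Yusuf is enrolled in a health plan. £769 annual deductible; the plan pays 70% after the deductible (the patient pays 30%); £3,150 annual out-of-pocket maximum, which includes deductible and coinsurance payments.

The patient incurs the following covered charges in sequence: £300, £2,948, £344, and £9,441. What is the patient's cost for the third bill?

Claim 1 — £300: entire amount goes to the deductible. Patient pays £300; OOP now £300.
Claim 2 — £2,948: deductible takes £469, £2,479 remains; coinsurance £2,479 × 30% = £743.70. Patient owes £1,212.70 (running OOP £1,512.70).
Claim 3 — £344: deductible already satisfied, so patient's share is 30% × £344 = £103.20. Patient owes £103.20 (running OOP £1,615.90).

£103.20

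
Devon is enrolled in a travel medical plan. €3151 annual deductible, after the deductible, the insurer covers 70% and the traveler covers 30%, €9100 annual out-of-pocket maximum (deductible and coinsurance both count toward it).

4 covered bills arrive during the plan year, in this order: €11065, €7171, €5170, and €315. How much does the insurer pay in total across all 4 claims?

€14621

Claim 1 — €11065: €3151 to deductible, leaving €7914; traveler's 30% is €2374.20. Traveler pays €5525.20; OOP now €5525.20. Plan pays €11065 − €5525.20 = €5539.80.
Claim 2 — €7171: deductible already satisfied, so traveler's share is 30% × €7171 = €2151.30. Traveler pays €2151.30; OOP now €7676.50. Insurer: €7171 − €2151.30 = €5019.70.
Claim 3 — €5170: deductible met; 30% of €5170 = €1551. OOP would hit €9227.50 > €9100, so the cap limits the traveler to €9100 − €7676.50 = €1423.50. Insurer: €5170 − €1423.50 = €3746.50.
Claim 4 — €315: deductible met; 30% of €315 = €94.50. OOP would hit €9194.50 > €9100, so the cap limits the traveler to €9100 − €9100 = €0. Insurer: €315 − €0 = €315.
Insurer total: €5539.80 + €5019.70 + €3746.50 + €315 = €14621.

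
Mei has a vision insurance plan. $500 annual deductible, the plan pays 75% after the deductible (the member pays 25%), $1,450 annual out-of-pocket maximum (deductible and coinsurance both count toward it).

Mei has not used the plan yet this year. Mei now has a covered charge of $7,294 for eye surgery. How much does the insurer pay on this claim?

$5,844

The full $500 deductible is still open; $500 of this bill applies to it.
That leaves $7,294 − $500 = $6,794 for coinsurance.
25% of $6,794 = $1,698.50 falls to the member.
So the member owes $500 + $1,698.50 = $2,198.50 before any cap.
That would bring total out-of-pocket to $2,198.50, past the $1,450 cap. The member is capped at $1,450 − $0 = $1,450 on this claim.
The insurer covers the remainder: $7,294 − $1,450 = $5,844.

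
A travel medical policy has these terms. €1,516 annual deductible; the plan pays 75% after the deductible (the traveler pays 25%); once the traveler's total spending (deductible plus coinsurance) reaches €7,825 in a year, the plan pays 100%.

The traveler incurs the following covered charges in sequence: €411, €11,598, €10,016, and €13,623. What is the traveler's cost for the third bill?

€2,504

Bill 1, €411: all of it applies to the deductible. Traveler owes €411 (running OOP €411).
Bill 2, €11,598: deductible takes €1,105, €10,493 remains; coinsurance €10,493 × 25% = €2,623.25. Cost to traveler: €3,728.25. OOP to date €4,139.25.
Bill 3, €10,016: deductible met; 25% of €10,016 = €2,504. Traveler owes €2,504 (running OOP €6,643.25).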